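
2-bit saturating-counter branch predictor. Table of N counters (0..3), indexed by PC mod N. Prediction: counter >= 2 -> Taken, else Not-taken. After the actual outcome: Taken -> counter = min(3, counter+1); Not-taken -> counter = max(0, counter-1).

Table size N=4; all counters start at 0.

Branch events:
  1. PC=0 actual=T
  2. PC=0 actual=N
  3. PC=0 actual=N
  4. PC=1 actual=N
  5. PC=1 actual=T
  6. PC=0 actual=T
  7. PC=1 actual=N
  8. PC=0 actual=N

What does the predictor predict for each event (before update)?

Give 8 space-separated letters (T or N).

Answer: N N N N N N N N

Derivation:
Ev 1: PC=0 idx=0 pred=N actual=T -> ctr[0]=1
Ev 2: PC=0 idx=0 pred=N actual=N -> ctr[0]=0
Ev 3: PC=0 idx=0 pred=N actual=N -> ctr[0]=0
Ev 4: PC=1 idx=1 pred=N actual=N -> ctr[1]=0
Ev 5: PC=1 idx=1 pred=N actual=T -> ctr[1]=1
Ev 6: PC=0 idx=0 pred=N actual=T -> ctr[0]=1
Ev 7: PC=1 idx=1 pred=N actual=N -> ctr[1]=0
Ev 8: PC=0 idx=0 pred=N actual=N -> ctr[0]=0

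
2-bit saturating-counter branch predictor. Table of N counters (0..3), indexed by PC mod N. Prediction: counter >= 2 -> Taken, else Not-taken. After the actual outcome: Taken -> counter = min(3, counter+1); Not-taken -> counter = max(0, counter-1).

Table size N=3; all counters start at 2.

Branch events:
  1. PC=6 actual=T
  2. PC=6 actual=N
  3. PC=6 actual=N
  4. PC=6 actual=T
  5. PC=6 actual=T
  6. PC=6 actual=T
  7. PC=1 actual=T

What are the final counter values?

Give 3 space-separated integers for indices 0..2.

Ev 1: PC=6 idx=0 pred=T actual=T -> ctr[0]=3
Ev 2: PC=6 idx=0 pred=T actual=N -> ctr[0]=2
Ev 3: PC=6 idx=0 pred=T actual=N -> ctr[0]=1
Ev 4: PC=6 idx=0 pred=N actual=T -> ctr[0]=2
Ev 5: PC=6 idx=0 pred=T actual=T -> ctr[0]=3
Ev 6: PC=6 idx=0 pred=T actual=T -> ctr[0]=3
Ev 7: PC=1 idx=1 pred=T actual=T -> ctr[1]=3

Answer: 3 3 2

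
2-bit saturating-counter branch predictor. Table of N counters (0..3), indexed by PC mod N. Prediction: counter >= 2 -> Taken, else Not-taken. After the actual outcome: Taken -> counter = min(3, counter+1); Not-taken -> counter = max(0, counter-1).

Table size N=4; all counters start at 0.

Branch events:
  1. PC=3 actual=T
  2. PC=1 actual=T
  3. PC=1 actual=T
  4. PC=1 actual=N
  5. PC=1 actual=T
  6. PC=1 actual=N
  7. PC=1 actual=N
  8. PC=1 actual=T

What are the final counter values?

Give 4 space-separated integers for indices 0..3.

Ev 1: PC=3 idx=3 pred=N actual=T -> ctr[3]=1
Ev 2: PC=1 idx=1 pred=N actual=T -> ctr[1]=1
Ev 3: PC=1 idx=1 pred=N actual=T -> ctr[1]=2
Ev 4: PC=1 idx=1 pred=T actual=N -> ctr[1]=1
Ev 5: PC=1 idx=1 pred=N actual=T -> ctr[1]=2
Ev 6: PC=1 idx=1 pred=T actual=N -> ctr[1]=1
Ev 7: PC=1 idx=1 pred=N actual=N -> ctr[1]=0
Ev 8: PC=1 idx=1 pred=N actual=T -> ctr[1]=1

Answer: 0 1 0 1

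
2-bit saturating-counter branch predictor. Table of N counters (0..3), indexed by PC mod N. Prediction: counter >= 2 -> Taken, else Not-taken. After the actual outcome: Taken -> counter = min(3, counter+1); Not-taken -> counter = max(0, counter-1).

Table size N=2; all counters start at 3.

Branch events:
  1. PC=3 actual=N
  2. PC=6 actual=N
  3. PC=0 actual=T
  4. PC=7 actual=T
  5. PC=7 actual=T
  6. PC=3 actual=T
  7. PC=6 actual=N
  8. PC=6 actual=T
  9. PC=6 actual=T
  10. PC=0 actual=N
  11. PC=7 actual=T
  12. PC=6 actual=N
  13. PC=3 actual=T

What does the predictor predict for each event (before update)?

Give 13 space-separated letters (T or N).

Answer: T T T T T T T T T T T T T

Derivation:
Ev 1: PC=3 idx=1 pred=T actual=N -> ctr[1]=2
Ev 2: PC=6 idx=0 pred=T actual=N -> ctr[0]=2
Ev 3: PC=0 idx=0 pred=T actual=T -> ctr[0]=3
Ev 4: PC=7 idx=1 pred=T actual=T -> ctr[1]=3
Ev 5: PC=7 idx=1 pred=T actual=T -> ctr[1]=3
Ev 6: PC=3 idx=1 pred=T actual=T -> ctr[1]=3
Ev 7: PC=6 idx=0 pred=T actual=N -> ctr[0]=2
Ev 8: PC=6 idx=0 pred=T actual=T -> ctr[0]=3
Ev 9: PC=6 idx=0 pred=T actual=T -> ctr[0]=3
Ev 10: PC=0 idx=0 pred=T actual=N -> ctr[0]=2
Ev 11: PC=7 idx=1 pred=T actual=T -> ctr[1]=3
Ev 12: PC=6 idx=0 pred=T actual=N -> ctr[0]=1
Ev 13: PC=3 idx=1 pred=T actual=T -> ctr[1]=3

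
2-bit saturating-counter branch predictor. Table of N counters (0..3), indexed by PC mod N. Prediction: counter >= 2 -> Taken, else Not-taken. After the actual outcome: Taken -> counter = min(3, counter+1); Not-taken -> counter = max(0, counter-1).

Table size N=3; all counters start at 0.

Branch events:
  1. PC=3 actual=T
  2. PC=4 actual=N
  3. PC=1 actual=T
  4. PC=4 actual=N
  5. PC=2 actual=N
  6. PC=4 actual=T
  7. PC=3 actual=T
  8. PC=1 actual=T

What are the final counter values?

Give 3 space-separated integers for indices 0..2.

Ev 1: PC=3 idx=0 pred=N actual=T -> ctr[0]=1
Ev 2: PC=4 idx=1 pred=N actual=N -> ctr[1]=0
Ev 3: PC=1 idx=1 pred=N actual=T -> ctr[1]=1
Ev 4: PC=4 idx=1 pred=N actual=N -> ctr[1]=0
Ev 5: PC=2 idx=2 pred=N actual=N -> ctr[2]=0
Ev 6: PC=4 idx=1 pred=N actual=T -> ctr[1]=1
Ev 7: PC=3 idx=0 pred=N actual=T -> ctr[0]=2
Ev 8: PC=1 idx=1 pred=N actual=T -> ctr[1]=2

Answer: 2 2 0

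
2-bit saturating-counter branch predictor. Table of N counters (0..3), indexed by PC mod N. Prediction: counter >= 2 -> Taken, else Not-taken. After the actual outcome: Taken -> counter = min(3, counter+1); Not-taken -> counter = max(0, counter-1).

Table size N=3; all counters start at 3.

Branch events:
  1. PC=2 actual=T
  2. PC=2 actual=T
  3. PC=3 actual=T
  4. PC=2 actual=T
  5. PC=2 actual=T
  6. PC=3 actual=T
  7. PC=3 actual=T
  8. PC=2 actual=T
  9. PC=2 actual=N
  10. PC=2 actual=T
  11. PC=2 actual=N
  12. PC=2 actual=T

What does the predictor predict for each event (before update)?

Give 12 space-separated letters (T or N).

Answer: T T T T T T T T T T T T

Derivation:
Ev 1: PC=2 idx=2 pred=T actual=T -> ctr[2]=3
Ev 2: PC=2 idx=2 pred=T actual=T -> ctr[2]=3
Ev 3: PC=3 idx=0 pred=T actual=T -> ctr[0]=3
Ev 4: PC=2 idx=2 pred=T actual=T -> ctr[2]=3
Ev 5: PC=2 idx=2 pred=T actual=T -> ctr[2]=3
Ev 6: PC=3 idx=0 pred=T actual=T -> ctr[0]=3
Ev 7: PC=3 idx=0 pred=T actual=T -> ctr[0]=3
Ev 8: PC=2 idx=2 pred=T actual=T -> ctr[2]=3
Ev 9: PC=2 idx=2 pred=T actual=N -> ctr[2]=2
Ev 10: PC=2 idx=2 pred=T actual=T -> ctr[2]=3
Ev 11: PC=2 idx=2 pred=T actual=N -> ctr[2]=2
Ev 12: PC=2 idx=2 pred=T actual=T -> ctr[2]=3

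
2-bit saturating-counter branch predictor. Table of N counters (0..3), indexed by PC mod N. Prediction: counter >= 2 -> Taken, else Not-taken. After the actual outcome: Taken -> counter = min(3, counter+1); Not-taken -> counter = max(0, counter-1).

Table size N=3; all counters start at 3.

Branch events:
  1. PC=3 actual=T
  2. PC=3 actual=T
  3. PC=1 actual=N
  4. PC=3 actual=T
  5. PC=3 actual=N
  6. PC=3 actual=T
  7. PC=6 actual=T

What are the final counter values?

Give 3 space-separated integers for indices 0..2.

Answer: 3 2 3

Derivation:
Ev 1: PC=3 idx=0 pred=T actual=T -> ctr[0]=3
Ev 2: PC=3 idx=0 pred=T actual=T -> ctr[0]=3
Ev 3: PC=1 idx=1 pred=T actual=N -> ctr[1]=2
Ev 4: PC=3 idx=0 pred=T actual=T -> ctr[0]=3
Ev 5: PC=3 idx=0 pred=T actual=N -> ctr[0]=2
Ev 6: PC=3 idx=0 pred=T actual=T -> ctr[0]=3
Ev 7: PC=6 idx=0 pred=T actual=T -> ctr[0]=3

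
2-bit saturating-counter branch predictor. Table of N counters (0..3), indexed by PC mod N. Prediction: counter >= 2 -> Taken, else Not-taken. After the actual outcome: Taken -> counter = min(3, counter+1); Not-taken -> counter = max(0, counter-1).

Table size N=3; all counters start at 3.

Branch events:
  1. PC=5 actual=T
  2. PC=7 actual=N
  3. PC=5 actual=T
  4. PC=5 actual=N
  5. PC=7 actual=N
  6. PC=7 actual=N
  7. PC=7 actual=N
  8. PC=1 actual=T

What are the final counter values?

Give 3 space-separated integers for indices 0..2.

Answer: 3 1 2

Derivation:
Ev 1: PC=5 idx=2 pred=T actual=T -> ctr[2]=3
Ev 2: PC=7 idx=1 pred=T actual=N -> ctr[1]=2
Ev 3: PC=5 idx=2 pred=T actual=T -> ctr[2]=3
Ev 4: PC=5 idx=2 pred=T actual=N -> ctr[2]=2
Ev 5: PC=7 idx=1 pred=T actual=N -> ctr[1]=1
Ev 6: PC=7 idx=1 pred=N actual=N -> ctr[1]=0
Ev 7: PC=7 idx=1 pred=N actual=N -> ctr[1]=0
Ev 8: PC=1 idx=1 pred=N actual=T -> ctr[1]=1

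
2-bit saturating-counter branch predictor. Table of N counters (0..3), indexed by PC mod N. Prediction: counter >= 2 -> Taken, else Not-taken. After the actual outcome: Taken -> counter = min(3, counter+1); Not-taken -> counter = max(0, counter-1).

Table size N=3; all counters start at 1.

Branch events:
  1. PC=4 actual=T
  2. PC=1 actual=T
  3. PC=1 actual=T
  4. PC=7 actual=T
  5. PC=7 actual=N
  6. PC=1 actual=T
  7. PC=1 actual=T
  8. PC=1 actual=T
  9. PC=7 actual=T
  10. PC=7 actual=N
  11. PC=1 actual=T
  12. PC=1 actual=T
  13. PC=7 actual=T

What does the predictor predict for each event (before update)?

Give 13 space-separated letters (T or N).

Answer: N T T T T T T T T T T T T

Derivation:
Ev 1: PC=4 idx=1 pred=N actual=T -> ctr[1]=2
Ev 2: PC=1 idx=1 pred=T actual=T -> ctr[1]=3
Ev 3: PC=1 idx=1 pred=T actual=T -> ctr[1]=3
Ev 4: PC=7 idx=1 pred=T actual=T -> ctr[1]=3
Ev 5: PC=7 idx=1 pred=T actual=N -> ctr[1]=2
Ev 6: PC=1 idx=1 pred=T actual=T -> ctr[1]=3
Ev 7: PC=1 idx=1 pred=T actual=T -> ctr[1]=3
Ev 8: PC=1 idx=1 pred=T actual=T -> ctr[1]=3
Ev 9: PC=7 idx=1 pred=T actual=T -> ctr[1]=3
Ev 10: PC=7 idx=1 pred=T actual=N -> ctr[1]=2
Ev 11: PC=1 idx=1 pred=T actual=T -> ctr[1]=3
Ev 12: PC=1 idx=1 pred=T actual=T -> ctr[1]=3
Ev 13: PC=7 idx=1 pred=T actual=T -> ctr[1]=3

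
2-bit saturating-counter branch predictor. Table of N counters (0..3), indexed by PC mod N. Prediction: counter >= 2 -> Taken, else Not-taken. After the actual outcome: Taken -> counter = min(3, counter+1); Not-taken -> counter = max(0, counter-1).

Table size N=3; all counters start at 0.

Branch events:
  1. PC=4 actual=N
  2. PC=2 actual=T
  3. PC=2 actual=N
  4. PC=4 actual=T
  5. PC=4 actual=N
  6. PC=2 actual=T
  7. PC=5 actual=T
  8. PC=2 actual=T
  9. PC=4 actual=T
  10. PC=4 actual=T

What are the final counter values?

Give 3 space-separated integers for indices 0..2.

Answer: 0 2 3

Derivation:
Ev 1: PC=4 idx=1 pred=N actual=N -> ctr[1]=0
Ev 2: PC=2 idx=2 pred=N actual=T -> ctr[2]=1
Ev 3: PC=2 idx=2 pred=N actual=N -> ctr[2]=0
Ev 4: PC=4 idx=1 pred=N actual=T -> ctr[1]=1
Ev 5: PC=4 idx=1 pred=N actual=N -> ctr[1]=0
Ev 6: PC=2 idx=2 pred=N actual=T -> ctr[2]=1
Ev 7: PC=5 idx=2 pred=N actual=T -> ctr[2]=2
Ev 8: PC=2 idx=2 pred=T actual=T -> ctr[2]=3
Ev 9: PC=4 idx=1 pred=N actual=T -> ctr[1]=1
Ev 10: PC=4 idx=1 pred=N actual=T -> ctr[1]=2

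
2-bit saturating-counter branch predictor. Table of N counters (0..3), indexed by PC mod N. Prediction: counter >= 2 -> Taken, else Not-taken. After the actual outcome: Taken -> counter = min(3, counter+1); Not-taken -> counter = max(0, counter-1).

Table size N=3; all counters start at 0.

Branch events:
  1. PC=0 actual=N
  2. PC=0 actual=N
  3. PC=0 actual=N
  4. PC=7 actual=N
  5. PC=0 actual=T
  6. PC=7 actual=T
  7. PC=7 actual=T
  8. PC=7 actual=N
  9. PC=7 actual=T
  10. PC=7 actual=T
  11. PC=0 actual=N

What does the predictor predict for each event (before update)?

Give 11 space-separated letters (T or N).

Ev 1: PC=0 idx=0 pred=N actual=N -> ctr[0]=0
Ev 2: PC=0 idx=0 pred=N actual=N -> ctr[0]=0
Ev 3: PC=0 idx=0 pred=N actual=N -> ctr[0]=0
Ev 4: PC=7 idx=1 pred=N actual=N -> ctr[1]=0
Ev 5: PC=0 idx=0 pred=N actual=T -> ctr[0]=1
Ev 6: PC=7 idx=1 pred=N actual=T -> ctr[1]=1
Ev 7: PC=7 idx=1 pred=N actual=T -> ctr[1]=2
Ev 8: PC=7 idx=1 pred=T actual=N -> ctr[1]=1
Ev 9: PC=7 idx=1 pred=N actual=T -> ctr[1]=2
Ev 10: PC=7 idx=1 pred=T actual=T -> ctr[1]=3
Ev 11: PC=0 idx=0 pred=N actual=N -> ctr[0]=0

Answer: N N N N N N N T N T N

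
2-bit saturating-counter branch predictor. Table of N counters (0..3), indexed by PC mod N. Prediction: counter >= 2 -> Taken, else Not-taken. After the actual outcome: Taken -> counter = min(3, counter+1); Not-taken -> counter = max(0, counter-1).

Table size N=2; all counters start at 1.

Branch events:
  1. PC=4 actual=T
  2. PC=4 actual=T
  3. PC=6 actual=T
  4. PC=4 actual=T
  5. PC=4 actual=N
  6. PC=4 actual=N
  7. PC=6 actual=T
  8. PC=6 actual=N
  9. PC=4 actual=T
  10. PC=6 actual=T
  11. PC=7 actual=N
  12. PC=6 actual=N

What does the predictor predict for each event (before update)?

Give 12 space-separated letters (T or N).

Answer: N T T T T T N T N T N T

Derivation:
Ev 1: PC=4 idx=0 pred=N actual=T -> ctr[0]=2
Ev 2: PC=4 idx=0 pred=T actual=T -> ctr[0]=3
Ev 3: PC=6 idx=0 pred=T actual=T -> ctr[0]=3
Ev 4: PC=4 idx=0 pred=T actual=T -> ctr[0]=3
Ev 5: PC=4 idx=0 pred=T actual=N -> ctr[0]=2
Ev 6: PC=4 idx=0 pred=T actual=N -> ctr[0]=1
Ev 7: PC=6 idx=0 pred=N actual=T -> ctr[0]=2
Ev 8: PC=6 idx=0 pred=T actual=N -> ctr[0]=1
Ev 9: PC=4 idx=0 pred=N actual=T -> ctr[0]=2
Ev 10: PC=6 idx=0 pred=T actual=T -> ctr[0]=3
Ev 11: PC=7 idx=1 pred=N actual=N -> ctr[1]=0
Ev 12: PC=6 idx=0 pred=T actual=N -> ctr[0]=2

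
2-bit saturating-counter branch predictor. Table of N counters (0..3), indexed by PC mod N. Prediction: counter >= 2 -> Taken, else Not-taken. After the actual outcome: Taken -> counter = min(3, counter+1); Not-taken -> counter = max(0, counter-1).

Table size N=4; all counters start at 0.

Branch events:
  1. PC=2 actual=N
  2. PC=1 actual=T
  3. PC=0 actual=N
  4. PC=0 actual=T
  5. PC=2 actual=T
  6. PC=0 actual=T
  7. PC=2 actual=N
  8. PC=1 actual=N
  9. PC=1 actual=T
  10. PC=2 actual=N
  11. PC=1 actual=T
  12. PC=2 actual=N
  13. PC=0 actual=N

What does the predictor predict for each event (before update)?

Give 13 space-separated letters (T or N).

Ev 1: PC=2 idx=2 pred=N actual=N -> ctr[2]=0
Ev 2: PC=1 idx=1 pred=N actual=T -> ctr[1]=1
Ev 3: PC=0 idx=0 pred=N actual=N -> ctr[0]=0
Ev 4: PC=0 idx=0 pred=N actual=T -> ctr[0]=1
Ev 5: PC=2 idx=2 pred=N actual=T -> ctr[2]=1
Ev 6: PC=0 idx=0 pred=N actual=T -> ctr[0]=2
Ev 7: PC=2 idx=2 pred=N actual=N -> ctr[2]=0
Ev 8: PC=1 idx=1 pred=N actual=N -> ctr[1]=0
Ev 9: PC=1 idx=1 pred=N actual=T -> ctr[1]=1
Ev 10: PC=2 idx=2 pred=N actual=N -> ctr[2]=0
Ev 11: PC=1 idx=1 pred=N actual=T -> ctr[1]=2
Ev 12: PC=2 idx=2 pred=N actual=N -> ctr[2]=0
Ev 13: PC=0 idx=0 pred=T actual=N -> ctr[0]=1

Answer: N N N N N N N N N N N N T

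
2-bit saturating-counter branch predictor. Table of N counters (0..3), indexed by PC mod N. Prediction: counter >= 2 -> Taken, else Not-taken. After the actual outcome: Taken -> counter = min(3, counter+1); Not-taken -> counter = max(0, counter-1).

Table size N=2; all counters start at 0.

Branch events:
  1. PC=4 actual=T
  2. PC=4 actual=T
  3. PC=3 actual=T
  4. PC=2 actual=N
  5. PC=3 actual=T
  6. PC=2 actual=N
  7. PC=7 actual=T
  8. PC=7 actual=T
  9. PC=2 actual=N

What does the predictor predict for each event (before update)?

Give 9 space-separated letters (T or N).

Answer: N N N T N N T T N

Derivation:
Ev 1: PC=4 idx=0 pred=N actual=T -> ctr[0]=1
Ev 2: PC=4 idx=0 pred=N actual=T -> ctr[0]=2
Ev 3: PC=3 idx=1 pred=N actual=T -> ctr[1]=1
Ev 4: PC=2 idx=0 pred=T actual=N -> ctr[0]=1
Ev 5: PC=3 idx=1 pred=N actual=T -> ctr[1]=2
Ev 6: PC=2 idx=0 pred=N actual=N -> ctr[0]=0
Ev 7: PC=7 idx=1 pred=T actual=T -> ctr[1]=3
Ev 8: PC=7 idx=1 pred=T actual=T -> ctr[1]=3
Ev 9: PC=2 idx=0 pred=N actual=N -> ctr[0]=0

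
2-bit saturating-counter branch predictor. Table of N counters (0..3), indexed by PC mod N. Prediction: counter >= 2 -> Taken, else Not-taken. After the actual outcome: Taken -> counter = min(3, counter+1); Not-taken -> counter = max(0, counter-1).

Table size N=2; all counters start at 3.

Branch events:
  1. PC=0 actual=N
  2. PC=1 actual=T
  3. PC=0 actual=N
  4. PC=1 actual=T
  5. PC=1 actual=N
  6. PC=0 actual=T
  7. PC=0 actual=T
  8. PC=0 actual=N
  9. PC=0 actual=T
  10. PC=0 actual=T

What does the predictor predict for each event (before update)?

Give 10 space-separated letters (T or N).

Ev 1: PC=0 idx=0 pred=T actual=N -> ctr[0]=2
Ev 2: PC=1 idx=1 pred=T actual=T -> ctr[1]=3
Ev 3: PC=0 idx=0 pred=T actual=N -> ctr[0]=1
Ev 4: PC=1 idx=1 pred=T actual=T -> ctr[1]=3
Ev 5: PC=1 idx=1 pred=T actual=N -> ctr[1]=2
Ev 6: PC=0 idx=0 pred=N actual=T -> ctr[0]=2
Ev 7: PC=0 idx=0 pred=T actual=T -> ctr[0]=3
Ev 8: PC=0 idx=0 pred=T actual=N -> ctr[0]=2
Ev 9: PC=0 idx=0 pred=T actual=T -> ctr[0]=3
Ev 10: PC=0 idx=0 pred=T actual=T -> ctr[0]=3

Answer: T T T T T N T T T T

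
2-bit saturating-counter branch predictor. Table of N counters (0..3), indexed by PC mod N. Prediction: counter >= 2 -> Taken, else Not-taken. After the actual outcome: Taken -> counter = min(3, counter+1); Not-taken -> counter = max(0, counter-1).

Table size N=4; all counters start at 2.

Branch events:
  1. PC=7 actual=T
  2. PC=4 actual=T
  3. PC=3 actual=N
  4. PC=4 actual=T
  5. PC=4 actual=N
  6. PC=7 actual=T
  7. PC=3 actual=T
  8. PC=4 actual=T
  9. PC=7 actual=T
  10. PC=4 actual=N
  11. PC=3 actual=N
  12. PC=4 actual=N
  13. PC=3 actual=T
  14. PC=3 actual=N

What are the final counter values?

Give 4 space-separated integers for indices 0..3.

Ev 1: PC=7 idx=3 pred=T actual=T -> ctr[3]=3
Ev 2: PC=4 idx=0 pred=T actual=T -> ctr[0]=3
Ev 3: PC=3 idx=3 pred=T actual=N -> ctr[3]=2
Ev 4: PC=4 idx=0 pred=T actual=T -> ctr[0]=3
Ev 5: PC=4 idx=0 pred=T actual=N -> ctr[0]=2
Ev 6: PC=7 idx=3 pred=T actual=T -> ctr[3]=3
Ev 7: PC=3 idx=3 pred=T actual=T -> ctr[3]=3
Ev 8: PC=4 idx=0 pred=T actual=T -> ctr[0]=3
Ev 9: PC=7 idx=3 pred=T actual=T -> ctr[3]=3
Ev 10: PC=4 idx=0 pred=T actual=N -> ctr[0]=2
Ev 11: PC=3 idx=3 pred=T actual=N -> ctr[3]=2
Ev 12: PC=4 idx=0 pred=T actual=N -> ctr[0]=1
Ev 13: PC=3 idx=3 pred=T actual=T -> ctr[3]=3
Ev 14: PC=3 idx=3 pred=T actual=N -> ctr[3]=2

Answer: 1 2 2 2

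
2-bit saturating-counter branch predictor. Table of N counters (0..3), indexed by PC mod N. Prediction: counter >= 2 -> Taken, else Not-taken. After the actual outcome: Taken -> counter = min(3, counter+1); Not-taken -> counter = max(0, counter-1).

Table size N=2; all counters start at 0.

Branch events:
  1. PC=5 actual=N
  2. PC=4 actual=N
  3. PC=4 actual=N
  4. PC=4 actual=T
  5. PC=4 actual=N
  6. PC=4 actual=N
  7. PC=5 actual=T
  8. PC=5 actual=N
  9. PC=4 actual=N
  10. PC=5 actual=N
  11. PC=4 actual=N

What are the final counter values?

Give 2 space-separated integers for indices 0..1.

Answer: 0 0

Derivation:
Ev 1: PC=5 idx=1 pred=N actual=N -> ctr[1]=0
Ev 2: PC=4 idx=0 pred=N actual=N -> ctr[0]=0
Ev 3: PC=4 idx=0 pred=N actual=N -> ctr[0]=0
Ev 4: PC=4 idx=0 pred=N actual=T -> ctr[0]=1
Ev 5: PC=4 idx=0 pred=N actual=N -> ctr[0]=0
Ev 6: PC=4 idx=0 pred=N actual=N -> ctr[0]=0
Ev 7: PC=5 idx=1 pred=N actual=T -> ctr[1]=1
Ev 8: PC=5 idx=1 pred=N actual=N -> ctr[1]=0
Ev 9: PC=4 idx=0 pred=N actual=N -> ctr[0]=0
Ev 10: PC=5 idx=1 pred=N actual=N -> ctr[1]=0
Ev 11: PC=4 idx=0 pred=N actual=N -> ctr[0]=0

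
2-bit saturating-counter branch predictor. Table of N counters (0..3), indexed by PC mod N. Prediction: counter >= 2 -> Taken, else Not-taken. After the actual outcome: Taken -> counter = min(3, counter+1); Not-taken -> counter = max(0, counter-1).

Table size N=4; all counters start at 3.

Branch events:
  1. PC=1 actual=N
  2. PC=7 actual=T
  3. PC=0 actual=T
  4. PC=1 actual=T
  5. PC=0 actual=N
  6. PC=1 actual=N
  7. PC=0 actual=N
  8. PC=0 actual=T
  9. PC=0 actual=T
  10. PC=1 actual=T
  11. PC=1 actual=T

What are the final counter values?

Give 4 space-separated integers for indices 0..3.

Answer: 3 3 3 3

Derivation:
Ev 1: PC=1 idx=1 pred=T actual=N -> ctr[1]=2
Ev 2: PC=7 idx=3 pred=T actual=T -> ctr[3]=3
Ev 3: PC=0 idx=0 pred=T actual=T -> ctr[0]=3
Ev 4: PC=1 idx=1 pred=T actual=T -> ctr[1]=3
Ev 5: PC=0 idx=0 pred=T actual=N -> ctr[0]=2
Ev 6: PC=1 idx=1 pred=T actual=N -> ctr[1]=2
Ev 7: PC=0 idx=0 pred=T actual=N -> ctr[0]=1
Ev 8: PC=0 idx=0 pred=N actual=T -> ctr[0]=2
Ev 9: PC=0 idx=0 pred=T actual=T -> ctr[0]=3
Ev 10: PC=1 idx=1 pred=T actual=T -> ctr[1]=3
Ev 11: PC=1 idx=1 pred=T actual=T -> ctr[1]=3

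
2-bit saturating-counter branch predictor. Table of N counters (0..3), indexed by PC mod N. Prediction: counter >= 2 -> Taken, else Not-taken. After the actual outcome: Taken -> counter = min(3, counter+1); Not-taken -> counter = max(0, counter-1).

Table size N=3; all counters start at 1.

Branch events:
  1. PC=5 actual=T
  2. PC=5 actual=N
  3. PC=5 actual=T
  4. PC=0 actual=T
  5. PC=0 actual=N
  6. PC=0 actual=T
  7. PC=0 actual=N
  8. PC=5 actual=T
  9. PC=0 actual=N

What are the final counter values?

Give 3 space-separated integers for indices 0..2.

Answer: 0 1 3

Derivation:
Ev 1: PC=5 idx=2 pred=N actual=T -> ctr[2]=2
Ev 2: PC=5 idx=2 pred=T actual=N -> ctr[2]=1
Ev 3: PC=5 idx=2 pred=N actual=T -> ctr[2]=2
Ev 4: PC=0 idx=0 pred=N actual=T -> ctr[0]=2
Ev 5: PC=0 idx=0 pred=T actual=N -> ctr[0]=1
Ev 6: PC=0 idx=0 pred=N actual=T -> ctr[0]=2
Ev 7: PC=0 idx=0 pred=T actual=N -> ctr[0]=1
Ev 8: PC=5 idx=2 pred=T actual=T -> ctr[2]=3
Ev 9: PC=0 idx=0 pred=N actual=N -> ctr[0]=0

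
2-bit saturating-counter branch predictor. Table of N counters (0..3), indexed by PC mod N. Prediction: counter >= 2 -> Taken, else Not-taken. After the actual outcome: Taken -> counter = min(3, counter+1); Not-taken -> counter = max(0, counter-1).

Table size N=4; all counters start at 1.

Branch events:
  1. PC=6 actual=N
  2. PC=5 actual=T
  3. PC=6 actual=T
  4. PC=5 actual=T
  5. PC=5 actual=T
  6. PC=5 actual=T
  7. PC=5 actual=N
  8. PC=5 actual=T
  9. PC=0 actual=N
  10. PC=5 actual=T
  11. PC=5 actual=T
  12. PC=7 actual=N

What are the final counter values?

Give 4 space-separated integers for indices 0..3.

Answer: 0 3 1 0

Derivation:
Ev 1: PC=6 idx=2 pred=N actual=N -> ctr[2]=0
Ev 2: PC=5 idx=1 pred=N actual=T -> ctr[1]=2
Ev 3: PC=6 idx=2 pred=N actual=T -> ctr[2]=1
Ev 4: PC=5 idx=1 pred=T actual=T -> ctr[1]=3
Ev 5: PC=5 idx=1 pred=T actual=T -> ctr[1]=3
Ev 6: PC=5 idx=1 pred=T actual=T -> ctr[1]=3
Ev 7: PC=5 idx=1 pred=T actual=N -> ctr[1]=2
Ev 8: PC=5 idx=1 pred=T actual=T -> ctr[1]=3
Ev 9: PC=0 idx=0 pred=N actual=N -> ctr[0]=0
Ev 10: PC=5 idx=1 pred=T actual=T -> ctr[1]=3
Ev 11: PC=5 idx=1 pred=T actual=T -> ctr[1]=3
Ev 12: PC=7 idx=3 pred=N actual=N -> ctr[3]=0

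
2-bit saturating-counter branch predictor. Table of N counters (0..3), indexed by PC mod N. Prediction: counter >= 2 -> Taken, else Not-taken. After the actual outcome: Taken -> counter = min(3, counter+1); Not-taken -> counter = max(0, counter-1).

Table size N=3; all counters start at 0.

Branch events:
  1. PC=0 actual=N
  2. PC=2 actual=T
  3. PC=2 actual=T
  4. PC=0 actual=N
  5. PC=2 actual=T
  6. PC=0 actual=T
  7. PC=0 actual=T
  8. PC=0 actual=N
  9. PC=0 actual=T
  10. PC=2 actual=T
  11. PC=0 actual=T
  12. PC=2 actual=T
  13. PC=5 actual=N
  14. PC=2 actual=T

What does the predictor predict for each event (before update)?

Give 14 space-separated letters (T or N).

Ev 1: PC=0 idx=0 pred=N actual=N -> ctr[0]=0
Ev 2: PC=2 idx=2 pred=N actual=T -> ctr[2]=1
Ev 3: PC=2 idx=2 pred=N actual=T -> ctr[2]=2
Ev 4: PC=0 idx=0 pred=N actual=N -> ctr[0]=0
Ev 5: PC=2 idx=2 pred=T actual=T -> ctr[2]=3
Ev 6: PC=0 idx=0 pred=N actual=T -> ctr[0]=1
Ev 7: PC=0 idx=0 pred=N actual=T -> ctr[0]=2
Ev 8: PC=0 idx=0 pred=T actual=N -> ctr[0]=1
Ev 9: PC=0 idx=0 pred=N actual=T -> ctr[0]=2
Ev 10: PC=2 idx=2 pred=T actual=T -> ctr[2]=3
Ev 11: PC=0 idx=0 pred=T actual=T -> ctr[0]=3
Ev 12: PC=2 idx=2 pred=T actual=T -> ctr[2]=3
Ev 13: PC=5 idx=2 pred=T actual=N -> ctr[2]=2
Ev 14: PC=2 idx=2 pred=T actual=T -> ctr[2]=3

Answer: N N N N T N N T N T T T T T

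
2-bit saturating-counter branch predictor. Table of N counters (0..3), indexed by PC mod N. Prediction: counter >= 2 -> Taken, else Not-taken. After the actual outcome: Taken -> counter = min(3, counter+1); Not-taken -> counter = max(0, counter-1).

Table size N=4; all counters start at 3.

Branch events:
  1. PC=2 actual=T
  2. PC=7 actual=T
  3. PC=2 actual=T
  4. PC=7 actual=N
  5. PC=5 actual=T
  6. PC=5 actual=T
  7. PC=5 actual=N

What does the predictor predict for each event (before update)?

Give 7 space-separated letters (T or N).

Answer: T T T T T T T

Derivation:
Ev 1: PC=2 idx=2 pred=T actual=T -> ctr[2]=3
Ev 2: PC=7 idx=3 pred=T actual=T -> ctr[3]=3
Ev 3: PC=2 idx=2 pred=T actual=T -> ctr[2]=3
Ev 4: PC=7 idx=3 pred=T actual=N -> ctr[3]=2
Ev 5: PC=5 idx=1 pred=T actual=T -> ctr[1]=3
Ev 6: PC=5 idx=1 pred=T actual=T -> ctr[1]=3
Ev 7: PC=5 idx=1 pred=T actual=N -> ctr[1]=2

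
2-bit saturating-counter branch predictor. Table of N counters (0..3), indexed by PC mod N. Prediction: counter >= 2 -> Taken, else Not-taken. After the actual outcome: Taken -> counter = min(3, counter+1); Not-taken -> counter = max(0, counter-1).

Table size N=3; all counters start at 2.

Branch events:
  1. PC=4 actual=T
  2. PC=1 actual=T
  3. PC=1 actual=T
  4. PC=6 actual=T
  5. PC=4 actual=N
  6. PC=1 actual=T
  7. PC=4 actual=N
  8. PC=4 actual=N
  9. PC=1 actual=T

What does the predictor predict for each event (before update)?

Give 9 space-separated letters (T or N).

Ev 1: PC=4 idx=1 pred=T actual=T -> ctr[1]=3
Ev 2: PC=1 idx=1 pred=T actual=T -> ctr[1]=3
Ev 3: PC=1 idx=1 pred=T actual=T -> ctr[1]=3
Ev 4: PC=6 idx=0 pred=T actual=T -> ctr[0]=3
Ev 5: PC=4 idx=1 pred=T actual=N -> ctr[1]=2
Ev 6: PC=1 idx=1 pred=T actual=T -> ctr[1]=3
Ev 7: PC=4 idx=1 pred=T actual=N -> ctr[1]=2
Ev 8: PC=4 idx=1 pred=T actual=N -> ctr[1]=1
Ev 9: PC=1 idx=1 pred=N actual=T -> ctr[1]=2

Answer: T T T T T T T T N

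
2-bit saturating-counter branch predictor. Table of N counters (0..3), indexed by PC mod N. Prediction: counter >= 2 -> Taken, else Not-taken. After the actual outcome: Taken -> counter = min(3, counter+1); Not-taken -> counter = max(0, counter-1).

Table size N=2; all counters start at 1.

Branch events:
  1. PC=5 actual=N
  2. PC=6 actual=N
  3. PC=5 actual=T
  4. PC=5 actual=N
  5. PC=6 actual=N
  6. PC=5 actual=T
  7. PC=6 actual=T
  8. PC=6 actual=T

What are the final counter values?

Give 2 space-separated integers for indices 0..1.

Ev 1: PC=5 idx=1 pred=N actual=N -> ctr[1]=0
Ev 2: PC=6 idx=0 pred=N actual=N -> ctr[0]=0
Ev 3: PC=5 idx=1 pred=N actual=T -> ctr[1]=1
Ev 4: PC=5 idx=1 pred=N actual=N -> ctr[1]=0
Ev 5: PC=6 idx=0 pred=N actual=N -> ctr[0]=0
Ev 6: PC=5 idx=1 pred=N actual=T -> ctr[1]=1
Ev 7: PC=6 idx=0 pred=N actual=T -> ctr[0]=1
Ev 8: PC=6 idx=0 pred=N actual=T -> ctr[0]=2

Answer: 2 1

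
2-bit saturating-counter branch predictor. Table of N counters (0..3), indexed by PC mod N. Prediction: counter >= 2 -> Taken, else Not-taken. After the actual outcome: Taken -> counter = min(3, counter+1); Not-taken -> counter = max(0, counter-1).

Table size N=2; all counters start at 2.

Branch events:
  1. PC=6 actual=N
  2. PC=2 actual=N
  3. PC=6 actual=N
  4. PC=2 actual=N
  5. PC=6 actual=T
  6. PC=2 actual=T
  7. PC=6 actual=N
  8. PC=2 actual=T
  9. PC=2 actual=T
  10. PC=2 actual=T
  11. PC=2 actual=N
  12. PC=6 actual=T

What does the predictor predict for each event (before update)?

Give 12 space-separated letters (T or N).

Ev 1: PC=6 idx=0 pred=T actual=N -> ctr[0]=1
Ev 2: PC=2 idx=0 pred=N actual=N -> ctr[0]=0
Ev 3: PC=6 idx=0 pred=N actual=N -> ctr[0]=0
Ev 4: PC=2 idx=0 pred=N actual=N -> ctr[0]=0
Ev 5: PC=6 idx=0 pred=N actual=T -> ctr[0]=1
Ev 6: PC=2 idx=0 pred=N actual=T -> ctr[0]=2
Ev 7: PC=6 idx=0 pred=T actual=N -> ctr[0]=1
Ev 8: PC=2 idx=0 pred=N actual=T -> ctr[0]=2
Ev 9: PC=2 idx=0 pred=T actual=T -> ctr[0]=3
Ev 10: PC=2 idx=0 pred=T actual=T -> ctr[0]=3
Ev 11: PC=2 idx=0 pred=T actual=N -> ctr[0]=2
Ev 12: PC=6 idx=0 pred=T actual=T -> ctr[0]=3

Answer: T N N N N N T N T T T T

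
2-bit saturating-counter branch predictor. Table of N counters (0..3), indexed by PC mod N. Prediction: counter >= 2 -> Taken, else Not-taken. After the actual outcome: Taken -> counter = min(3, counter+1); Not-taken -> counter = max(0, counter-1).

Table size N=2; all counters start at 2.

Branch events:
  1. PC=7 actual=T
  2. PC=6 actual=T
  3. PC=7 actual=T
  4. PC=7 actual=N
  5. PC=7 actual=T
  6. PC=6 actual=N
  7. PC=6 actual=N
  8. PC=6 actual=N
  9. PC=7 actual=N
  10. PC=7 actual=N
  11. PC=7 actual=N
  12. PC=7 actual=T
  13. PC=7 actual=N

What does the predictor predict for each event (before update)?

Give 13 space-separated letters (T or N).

Answer: T T T T T T T N T T N N N

Derivation:
Ev 1: PC=7 idx=1 pred=T actual=T -> ctr[1]=3
Ev 2: PC=6 idx=0 pred=T actual=T -> ctr[0]=3
Ev 3: PC=7 idx=1 pred=T actual=T -> ctr[1]=3
Ev 4: PC=7 idx=1 pred=T actual=N -> ctr[1]=2
Ev 5: PC=7 idx=1 pred=T actual=T -> ctr[1]=3
Ev 6: PC=6 idx=0 pred=T actual=N -> ctr[0]=2
Ev 7: PC=6 idx=0 pred=T actual=N -> ctr[0]=1
Ev 8: PC=6 idx=0 pred=N actual=N -> ctr[0]=0
Ev 9: PC=7 idx=1 pred=T actual=N -> ctr[1]=2
Ev 10: PC=7 idx=1 pred=T actual=N -> ctr[1]=1
Ev 11: PC=7 idx=1 pred=N actual=N -> ctr[1]=0
Ev 12: PC=7 idx=1 pred=N actual=T -> ctr[1]=1
Ev 13: PC=7 idx=1 pred=N actual=N -> ctr[1]=0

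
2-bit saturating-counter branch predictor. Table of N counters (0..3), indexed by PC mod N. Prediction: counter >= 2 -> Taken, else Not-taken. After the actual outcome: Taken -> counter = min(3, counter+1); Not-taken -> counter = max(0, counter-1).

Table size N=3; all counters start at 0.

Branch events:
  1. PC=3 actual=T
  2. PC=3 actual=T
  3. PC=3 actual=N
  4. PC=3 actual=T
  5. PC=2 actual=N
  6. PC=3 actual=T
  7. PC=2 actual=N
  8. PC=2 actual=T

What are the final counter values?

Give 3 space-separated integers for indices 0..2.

Ev 1: PC=3 idx=0 pred=N actual=T -> ctr[0]=1
Ev 2: PC=3 idx=0 pred=N actual=T -> ctr[0]=2
Ev 3: PC=3 idx=0 pred=T actual=N -> ctr[0]=1
Ev 4: PC=3 idx=0 pred=N actual=T -> ctr[0]=2
Ev 5: PC=2 idx=2 pred=N actual=N -> ctr[2]=0
Ev 6: PC=3 idx=0 pred=T actual=T -> ctr[0]=3
Ev 7: PC=2 idx=2 pred=N actual=N -> ctr[2]=0
Ev 8: PC=2 idx=2 pred=N actual=T -> ctr[2]=1

Answer: 3 0 1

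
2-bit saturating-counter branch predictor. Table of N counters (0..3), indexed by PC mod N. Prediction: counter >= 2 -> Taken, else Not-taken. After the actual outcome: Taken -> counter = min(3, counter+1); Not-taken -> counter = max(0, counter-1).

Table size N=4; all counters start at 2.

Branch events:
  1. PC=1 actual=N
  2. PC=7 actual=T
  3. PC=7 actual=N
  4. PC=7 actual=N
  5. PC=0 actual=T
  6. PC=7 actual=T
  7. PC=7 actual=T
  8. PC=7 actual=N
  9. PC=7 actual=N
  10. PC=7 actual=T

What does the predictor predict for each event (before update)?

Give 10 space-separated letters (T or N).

Ev 1: PC=1 idx=1 pred=T actual=N -> ctr[1]=1
Ev 2: PC=7 idx=3 pred=T actual=T -> ctr[3]=3
Ev 3: PC=7 idx=3 pred=T actual=N -> ctr[3]=2
Ev 4: PC=7 idx=3 pred=T actual=N -> ctr[3]=1
Ev 5: PC=0 idx=0 pred=T actual=T -> ctr[0]=3
Ev 6: PC=7 idx=3 pred=N actual=T -> ctr[3]=2
Ev 7: PC=7 idx=3 pred=T actual=T -> ctr[3]=3
Ev 8: PC=7 idx=3 pred=T actual=N -> ctr[3]=2
Ev 9: PC=7 idx=3 pred=T actual=N -> ctr[3]=1
Ev 10: PC=7 idx=3 pred=N actual=T -> ctr[3]=2

Answer: T T T T T N T T T N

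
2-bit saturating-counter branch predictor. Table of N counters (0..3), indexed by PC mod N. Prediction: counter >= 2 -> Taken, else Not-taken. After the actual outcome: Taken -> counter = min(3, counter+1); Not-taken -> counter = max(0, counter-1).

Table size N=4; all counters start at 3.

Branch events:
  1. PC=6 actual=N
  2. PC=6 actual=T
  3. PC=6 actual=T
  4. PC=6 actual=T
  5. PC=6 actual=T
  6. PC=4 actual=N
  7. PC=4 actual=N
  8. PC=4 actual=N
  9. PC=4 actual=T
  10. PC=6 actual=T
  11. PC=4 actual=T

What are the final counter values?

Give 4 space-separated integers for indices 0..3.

Answer: 2 3 3 3

Derivation:
Ev 1: PC=6 idx=2 pred=T actual=N -> ctr[2]=2
Ev 2: PC=6 idx=2 pred=T actual=T -> ctr[2]=3
Ev 3: PC=6 idx=2 pred=T actual=T -> ctr[2]=3
Ev 4: PC=6 idx=2 pred=T actual=T -> ctr[2]=3
Ev 5: PC=6 idx=2 pred=T actual=T -> ctr[2]=3
Ev 6: PC=4 idx=0 pred=T actual=N -> ctr[0]=2
Ev 7: PC=4 idx=0 pred=T actual=N -> ctr[0]=1
Ev 8: PC=4 idx=0 pred=N actual=N -> ctr[0]=0
Ev 9: PC=4 idx=0 pred=N actual=T -> ctr[0]=1
Ev 10: PC=6 idx=2 pred=T actual=T -> ctr[2]=3
Ev 11: PC=4 idx=0 pred=N actual=T -> ctr[0]=2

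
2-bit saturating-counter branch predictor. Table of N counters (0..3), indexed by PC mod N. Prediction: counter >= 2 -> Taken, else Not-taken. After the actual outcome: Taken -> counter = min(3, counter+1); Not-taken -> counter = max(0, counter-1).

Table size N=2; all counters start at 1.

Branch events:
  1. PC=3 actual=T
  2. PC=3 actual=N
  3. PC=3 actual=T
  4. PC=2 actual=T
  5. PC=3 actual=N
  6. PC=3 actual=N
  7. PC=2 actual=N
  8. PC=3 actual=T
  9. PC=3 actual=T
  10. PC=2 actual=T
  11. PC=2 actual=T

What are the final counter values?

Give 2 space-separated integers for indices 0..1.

Answer: 3 2

Derivation:
Ev 1: PC=3 idx=1 pred=N actual=T -> ctr[1]=2
Ev 2: PC=3 idx=1 pred=T actual=N -> ctr[1]=1
Ev 3: PC=3 idx=1 pred=N actual=T -> ctr[1]=2
Ev 4: PC=2 idx=0 pred=N actual=T -> ctr[0]=2
Ev 5: PC=3 idx=1 pred=T actual=N -> ctr[1]=1
Ev 6: PC=3 idx=1 pred=N actual=N -> ctr[1]=0
Ev 7: PC=2 idx=0 pred=T actual=N -> ctr[0]=1
Ev 8: PC=3 idx=1 pred=N actual=T -> ctr[1]=1
Ev 9: PC=3 idx=1 pred=N actual=T -> ctr[1]=2
Ev 10: PC=2 idx=0 pred=N actual=T -> ctr[0]=2
Ev 11: PC=2 idx=0 pred=T actual=T -> ctr[0]=3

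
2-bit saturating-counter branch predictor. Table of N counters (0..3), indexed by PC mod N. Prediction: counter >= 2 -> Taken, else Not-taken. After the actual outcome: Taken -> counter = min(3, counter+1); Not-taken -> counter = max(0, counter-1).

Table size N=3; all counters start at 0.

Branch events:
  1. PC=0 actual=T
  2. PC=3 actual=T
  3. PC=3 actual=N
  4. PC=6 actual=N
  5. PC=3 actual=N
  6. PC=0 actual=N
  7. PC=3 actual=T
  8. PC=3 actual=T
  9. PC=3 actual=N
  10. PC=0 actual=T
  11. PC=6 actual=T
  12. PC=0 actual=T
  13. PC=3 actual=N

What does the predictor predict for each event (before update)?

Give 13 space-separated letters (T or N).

Answer: N N T N N N N N T N T T T

Derivation:
Ev 1: PC=0 idx=0 pred=N actual=T -> ctr[0]=1
Ev 2: PC=3 idx=0 pred=N actual=T -> ctr[0]=2
Ev 3: PC=3 idx=0 pred=T actual=N -> ctr[0]=1
Ev 4: PC=6 idx=0 pred=N actual=N -> ctr[0]=0
Ev 5: PC=3 idx=0 pred=N actual=N -> ctr[0]=0
Ev 6: PC=0 idx=0 pred=N actual=N -> ctr[0]=0
Ev 7: PC=3 idx=0 pred=N actual=T -> ctr[0]=1
Ev 8: PC=3 idx=0 pred=N actual=T -> ctr[0]=2
Ev 9: PC=3 idx=0 pred=T actual=N -> ctr[0]=1
Ev 10: PC=0 idx=0 pred=N actual=T -> ctr[0]=2
Ev 11: PC=6 idx=0 pred=T actual=T -> ctr[0]=3
Ev 12: PC=0 idx=0 pred=T actual=T -> ctr[0]=3
Ev 13: PC=3 idx=0 pred=T actual=N -> ctr[0]=2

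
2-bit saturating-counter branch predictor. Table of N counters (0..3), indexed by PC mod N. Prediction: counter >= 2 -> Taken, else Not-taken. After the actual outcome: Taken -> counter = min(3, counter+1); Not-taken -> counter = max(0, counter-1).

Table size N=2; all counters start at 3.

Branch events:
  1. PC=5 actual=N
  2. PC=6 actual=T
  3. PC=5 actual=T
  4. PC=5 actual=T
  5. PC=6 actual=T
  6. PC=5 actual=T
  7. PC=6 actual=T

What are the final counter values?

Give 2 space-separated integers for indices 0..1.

Ev 1: PC=5 idx=1 pred=T actual=N -> ctr[1]=2
Ev 2: PC=6 idx=0 pred=T actual=T -> ctr[0]=3
Ev 3: PC=5 idx=1 pred=T actual=T -> ctr[1]=3
Ev 4: PC=5 idx=1 pred=T actual=T -> ctr[1]=3
Ev 5: PC=6 idx=0 pred=T actual=T -> ctr[0]=3
Ev 6: PC=5 idx=1 pred=T actual=T -> ctr[1]=3
Ev 7: PC=6 idx=0 pred=T actual=T -> ctr[0]=3

Answer: 3 3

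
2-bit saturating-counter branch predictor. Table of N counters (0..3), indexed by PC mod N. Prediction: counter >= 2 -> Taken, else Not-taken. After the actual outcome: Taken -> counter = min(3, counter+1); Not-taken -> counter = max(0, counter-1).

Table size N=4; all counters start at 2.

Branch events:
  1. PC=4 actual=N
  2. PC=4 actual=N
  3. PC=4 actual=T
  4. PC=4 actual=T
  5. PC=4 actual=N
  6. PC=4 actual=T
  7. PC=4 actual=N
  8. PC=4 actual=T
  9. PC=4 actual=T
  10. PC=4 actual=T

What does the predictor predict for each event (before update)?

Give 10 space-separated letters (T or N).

Answer: T N N N T N T N T T

Derivation:
Ev 1: PC=4 idx=0 pred=T actual=N -> ctr[0]=1
Ev 2: PC=4 idx=0 pred=N actual=N -> ctr[0]=0
Ev 3: PC=4 idx=0 pred=N actual=T -> ctr[0]=1
Ev 4: PC=4 idx=0 pred=N actual=T -> ctr[0]=2
Ev 5: PC=4 idx=0 pred=T actual=N -> ctr[0]=1
Ev 6: PC=4 idx=0 pred=N actual=T -> ctr[0]=2
Ev 7: PC=4 idx=0 pred=T actual=N -> ctr[0]=1
Ev 8: PC=4 idx=0 pred=N actual=T -> ctr[0]=2
Ev 9: PC=4 idx=0 pred=T actual=T -> ctr[0]=3
Ev 10: PC=4 idx=0 pred=T actual=T -> ctr[0]=3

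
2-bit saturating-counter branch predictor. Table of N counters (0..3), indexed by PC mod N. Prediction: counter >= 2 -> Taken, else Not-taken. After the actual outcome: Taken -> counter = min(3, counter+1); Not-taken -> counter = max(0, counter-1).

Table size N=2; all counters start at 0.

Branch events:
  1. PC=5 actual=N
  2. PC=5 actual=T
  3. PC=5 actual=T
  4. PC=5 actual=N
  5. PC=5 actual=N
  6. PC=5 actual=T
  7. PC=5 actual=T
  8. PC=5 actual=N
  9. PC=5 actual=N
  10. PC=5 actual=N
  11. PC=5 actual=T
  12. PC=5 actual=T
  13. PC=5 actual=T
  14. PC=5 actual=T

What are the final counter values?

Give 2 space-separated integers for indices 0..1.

Answer: 0 3

Derivation:
Ev 1: PC=5 idx=1 pred=N actual=N -> ctr[1]=0
Ev 2: PC=5 idx=1 pred=N actual=T -> ctr[1]=1
Ev 3: PC=5 idx=1 pred=N actual=T -> ctr[1]=2
Ev 4: PC=5 idx=1 pred=T actual=N -> ctr[1]=1
Ev 5: PC=5 idx=1 pred=N actual=N -> ctr[1]=0
Ev 6: PC=5 idx=1 pred=N actual=T -> ctr[1]=1
Ev 7: PC=5 idx=1 pred=N actual=T -> ctr[1]=2
Ev 8: PC=5 idx=1 pred=T actual=N -> ctr[1]=1
Ev 9: PC=5 idx=1 pred=N actual=N -> ctr[1]=0
Ev 10: PC=5 idx=1 pred=N actual=N -> ctr[1]=0
Ev 11: PC=5 idx=1 pred=N actual=T -> ctr[1]=1
Ev 12: PC=5 idx=1 pred=N actual=T -> ctr[1]=2
Ev 13: PC=5 idx=1 pred=T actual=T -> ctr[1]=3
Ev 14: PC=5 idx=1 pred=T actual=T -> ctr[1]=3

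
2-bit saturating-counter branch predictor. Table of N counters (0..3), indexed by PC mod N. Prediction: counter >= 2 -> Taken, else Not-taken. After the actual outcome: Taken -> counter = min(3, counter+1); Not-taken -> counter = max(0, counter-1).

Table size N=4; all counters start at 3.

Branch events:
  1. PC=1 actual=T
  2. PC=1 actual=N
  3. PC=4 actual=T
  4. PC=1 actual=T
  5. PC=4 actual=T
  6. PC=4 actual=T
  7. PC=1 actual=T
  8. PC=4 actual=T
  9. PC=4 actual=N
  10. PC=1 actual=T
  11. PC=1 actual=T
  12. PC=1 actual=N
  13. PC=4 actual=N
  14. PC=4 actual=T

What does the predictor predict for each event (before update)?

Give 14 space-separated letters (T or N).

Answer: T T T T T T T T T T T T T N

Derivation:
Ev 1: PC=1 idx=1 pred=T actual=T -> ctr[1]=3
Ev 2: PC=1 idx=1 pred=T actual=N -> ctr[1]=2
Ev 3: PC=4 idx=0 pred=T actual=T -> ctr[0]=3
Ev 4: PC=1 idx=1 pred=T actual=T -> ctr[1]=3
Ev 5: PC=4 idx=0 pred=T actual=T -> ctr[0]=3
Ev 6: PC=4 idx=0 pred=T actual=T -> ctr[0]=3
Ev 7: PC=1 idx=1 pred=T actual=T -> ctr[1]=3
Ev 8: PC=4 idx=0 pred=T actual=T -> ctr[0]=3
Ev 9: PC=4 idx=0 pred=T actual=N -> ctr[0]=2
Ev 10: PC=1 idx=1 pred=T actual=T -> ctr[1]=3
Ev 11: PC=1 idx=1 pred=T actual=T -> ctr[1]=3
Ev 12: PC=1 idx=1 pred=T actual=N -> ctr[1]=2
Ev 13: PC=4 idx=0 pred=T actual=N -> ctr[0]=1
Ev 14: PC=4 idx=0 pred=N actual=T -> ctr[0]=2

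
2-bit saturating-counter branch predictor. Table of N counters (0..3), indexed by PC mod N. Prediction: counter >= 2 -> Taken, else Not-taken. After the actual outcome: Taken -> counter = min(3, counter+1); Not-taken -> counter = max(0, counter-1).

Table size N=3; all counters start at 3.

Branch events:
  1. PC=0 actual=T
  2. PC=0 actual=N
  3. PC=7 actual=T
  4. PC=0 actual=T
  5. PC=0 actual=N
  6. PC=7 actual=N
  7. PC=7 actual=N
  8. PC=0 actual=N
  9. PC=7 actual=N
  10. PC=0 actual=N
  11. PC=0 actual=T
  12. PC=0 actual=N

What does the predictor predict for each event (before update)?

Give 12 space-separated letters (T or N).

Ev 1: PC=0 idx=0 pred=T actual=T -> ctr[0]=3
Ev 2: PC=0 idx=0 pred=T actual=N -> ctr[0]=2
Ev 3: PC=7 idx=1 pred=T actual=T -> ctr[1]=3
Ev 4: PC=0 idx=0 pred=T actual=T -> ctr[0]=3
Ev 5: PC=0 idx=0 pred=T actual=N -> ctr[0]=2
Ev 6: PC=7 idx=1 pred=T actual=N -> ctr[1]=2
Ev 7: PC=7 idx=1 pred=T actual=N -> ctr[1]=1
Ev 8: PC=0 idx=0 pred=T actual=N -> ctr[0]=1
Ev 9: PC=7 idx=1 pred=N actual=N -> ctr[1]=0
Ev 10: PC=0 idx=0 pred=N actual=N -> ctr[0]=0
Ev 11: PC=0 idx=0 pred=N actual=T -> ctr[0]=1
Ev 12: PC=0 idx=0 pred=N actual=N -> ctr[0]=0

Answer: T T T T T T T T N N N N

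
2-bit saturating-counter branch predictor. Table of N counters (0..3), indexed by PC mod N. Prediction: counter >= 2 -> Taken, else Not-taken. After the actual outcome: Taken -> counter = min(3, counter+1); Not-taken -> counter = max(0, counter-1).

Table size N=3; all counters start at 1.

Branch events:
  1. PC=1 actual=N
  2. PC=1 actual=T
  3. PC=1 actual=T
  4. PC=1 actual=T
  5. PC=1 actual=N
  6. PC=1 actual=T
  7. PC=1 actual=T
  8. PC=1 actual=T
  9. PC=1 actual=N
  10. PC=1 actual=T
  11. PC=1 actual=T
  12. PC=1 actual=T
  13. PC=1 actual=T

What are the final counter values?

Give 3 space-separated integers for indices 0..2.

Ev 1: PC=1 idx=1 pred=N actual=N -> ctr[1]=0
Ev 2: PC=1 idx=1 pred=N actual=T -> ctr[1]=1
Ev 3: PC=1 idx=1 pred=N actual=T -> ctr[1]=2
Ev 4: PC=1 idx=1 pred=T actual=T -> ctr[1]=3
Ev 5: PC=1 idx=1 pred=T actual=N -> ctr[1]=2
Ev 6: PC=1 idx=1 pred=T actual=T -> ctr[1]=3
Ev 7: PC=1 idx=1 pred=T actual=T -> ctr[1]=3
Ev 8: PC=1 idx=1 pred=T actual=T -> ctr[1]=3
Ev 9: PC=1 idx=1 pred=T actual=N -> ctr[1]=2
Ev 10: PC=1 idx=1 pred=T actual=T -> ctr[1]=3
Ev 11: PC=1 idx=1 pred=T actual=T -> ctr[1]=3
Ev 12: PC=1 idx=1 pred=T actual=T -> ctr[1]=3
Ev 13: PC=1 idx=1 pred=T actual=T -> ctr[1]=3

Answer: 1 3 1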